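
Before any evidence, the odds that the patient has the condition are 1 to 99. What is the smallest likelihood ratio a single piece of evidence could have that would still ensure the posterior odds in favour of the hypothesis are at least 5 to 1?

Prior odds = 1/99.
Target odds = 5.
Required Bayes factor = 5 ÷ (1/99) = 495.

495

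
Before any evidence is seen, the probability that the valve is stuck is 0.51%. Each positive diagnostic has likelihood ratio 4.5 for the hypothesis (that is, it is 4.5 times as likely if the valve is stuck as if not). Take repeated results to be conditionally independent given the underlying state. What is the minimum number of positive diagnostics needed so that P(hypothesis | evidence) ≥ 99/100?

Prior odds = 0.0051/0.9949 = 51/9949.
Likelihood ratio per positive diagnostic = 4.5.
Target posterior odds = 0.99/0.01 = 99.
Require 4.5ⁿ ≥ 99 ÷ (51/9949) = 328317/17.
4.5⁶ = 8303.765625 falls short of 328317/17 but 4.5⁷ = 4782969/128 reaches it, so n = 7.

7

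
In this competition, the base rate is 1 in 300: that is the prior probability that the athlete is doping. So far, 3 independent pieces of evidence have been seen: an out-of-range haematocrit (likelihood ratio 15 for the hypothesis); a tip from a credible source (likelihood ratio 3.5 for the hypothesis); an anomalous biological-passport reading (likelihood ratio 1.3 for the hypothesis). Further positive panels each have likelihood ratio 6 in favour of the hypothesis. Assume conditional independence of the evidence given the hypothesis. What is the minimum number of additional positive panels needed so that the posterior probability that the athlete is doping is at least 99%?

Prior odds = (1/300)/(299/300) = 1/299.
Combined Bayes factor of the evidence already in hand = 15 × 3.5 × 1.3 = 68.25.
Odds after that evidence = (1/299) × 68.25 = 21/92.
Target odds = 0.99/0.01 = 99.
Need 6ⁿ ≥ 99 ÷ (21/92) = 3036/7.
6³ = 216 falls short of 3036/7 but 6⁴ = 1296 reaches it, so n = 4.

4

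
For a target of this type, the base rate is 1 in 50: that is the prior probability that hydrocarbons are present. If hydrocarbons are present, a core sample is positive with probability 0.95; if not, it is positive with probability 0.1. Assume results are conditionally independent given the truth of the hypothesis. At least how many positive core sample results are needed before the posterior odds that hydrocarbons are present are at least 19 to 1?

Prior odds = 0.02/0.98 = 1/49.
Likelihood ratio of a positive = 0.95/0.1 = 9.5.
Target odds = 19.
Require 9.5ⁿ ≥ 19 ÷ (1/49) = 931.
9.5³ = 857.375 falls short of 931 but 9.5⁴ = 8145.0625 reaches it, so n = 4.

4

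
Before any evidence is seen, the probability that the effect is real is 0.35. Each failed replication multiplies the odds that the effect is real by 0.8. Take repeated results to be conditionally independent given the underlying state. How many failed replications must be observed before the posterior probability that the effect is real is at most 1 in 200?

21

Prior odds: 0.35 ÷ 0.65 = 7/13.
Likelihood ratio per failed replication = 0.8.
Target posterior odds = 0.005/0.995 = 1/199.
Need (7/13) × 0.8ⁿ ≤ 1/199, i.e. 0.8ⁿ ≤ 13/1393.
0.8²⁰ ≈0.0115292 is still above 13/1393 but 0.8²¹ ≈0.00922337 is at or below it, so n = 21.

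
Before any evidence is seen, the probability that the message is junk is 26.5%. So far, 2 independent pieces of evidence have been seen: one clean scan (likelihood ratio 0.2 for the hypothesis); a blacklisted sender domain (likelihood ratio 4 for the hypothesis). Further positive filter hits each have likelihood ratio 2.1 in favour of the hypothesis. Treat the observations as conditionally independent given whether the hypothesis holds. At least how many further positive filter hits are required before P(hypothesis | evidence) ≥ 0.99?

Prior odds = 0.265/0.735 = 53/147.
Combined Bayes factor of the evidence already in hand = 0.2 × 4 = 0.8.
Odds after that evidence = (53/147) × 0.8 = 212/735.
Target odds = 0.99/0.01 = 99.
Need 2.1ⁿ ≥ 99 ÷ (212/735) = 72765/212.
2.1⁷ ≈180.109 falls short of 72765/212 but 2.1⁸ ≈378.229 reaches it, so n = 8.

8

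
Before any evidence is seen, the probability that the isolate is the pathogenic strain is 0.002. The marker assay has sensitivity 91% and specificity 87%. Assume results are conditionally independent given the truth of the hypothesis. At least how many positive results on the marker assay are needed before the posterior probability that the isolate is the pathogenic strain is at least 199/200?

6

Prior odds: 0.002 ÷ 0.998 = 1/499.
False-positive rate = 1 − 0.87 = 0.13; likelihood ratio of a positive = 0.91/0.13 = 7.
Target odds: 0.995 ÷ 0.005 = 199.
Require 7ⁿ ≥ 199 ÷ (1/499) = 99301.
7⁵ = 16807 falls short of 99301 but 7⁶ = 117649 reaches it, so n = 6.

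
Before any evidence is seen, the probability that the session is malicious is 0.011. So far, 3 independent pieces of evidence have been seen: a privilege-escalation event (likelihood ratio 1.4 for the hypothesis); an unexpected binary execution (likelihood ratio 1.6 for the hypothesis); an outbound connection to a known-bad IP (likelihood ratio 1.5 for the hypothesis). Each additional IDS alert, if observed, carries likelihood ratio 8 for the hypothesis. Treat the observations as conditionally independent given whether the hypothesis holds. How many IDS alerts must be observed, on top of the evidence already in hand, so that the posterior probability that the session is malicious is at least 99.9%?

Prior odds = 0.011/0.989 = 11/989.
Combined Bayes factor of the evidence already in hand = 1.4 × 1.6 × 1.5 = 3.36.
Odds after that evidence = (11/989) × 3.36 = 924/24725.
Target odds = 0.999/0.001 = 999.
Need 8ⁿ ≥ 999 ÷ (924/24725) = 8233425/308.
8⁴ = 4096 falls short of 8233425/308 but 8⁵ = 32768 reaches it, so n = 5.

5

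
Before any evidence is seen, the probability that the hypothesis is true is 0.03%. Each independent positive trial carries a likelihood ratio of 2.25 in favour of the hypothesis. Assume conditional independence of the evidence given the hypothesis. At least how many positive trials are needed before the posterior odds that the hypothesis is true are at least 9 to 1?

13

Prior odds: 0.0003 ÷ 0.9997 = 3/9997.
Likelihood ratio per positive trial = 2.25.
Target odds = 9.
Need (3/9997) × 2.25ⁿ ≥ 9, i.e. 2.25ⁿ ≥ 29991.
2.25¹² ≈16834.1 falls short of 29991 but 2.25¹³ ≈37876.8 reaches it, so n = 13.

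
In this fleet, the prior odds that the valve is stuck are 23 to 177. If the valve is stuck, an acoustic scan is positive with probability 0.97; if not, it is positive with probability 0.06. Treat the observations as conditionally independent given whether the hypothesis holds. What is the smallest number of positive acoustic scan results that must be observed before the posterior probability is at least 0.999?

4

Prior odds = 23/177.
Likelihood ratio of a positive = 0.97/0.06 = 97/6.
Target posterior odds = 0.999/0.001 = 999.
Need (23/177) × (97/6)ⁿ ≥ 999, i.e. (97/6)ⁿ ≥ 176823/23.
(97/6)³ = 912673/216 falls short of 176823/23 but (97/6)⁴ = 88529281/1296 reaches it, so n = 4.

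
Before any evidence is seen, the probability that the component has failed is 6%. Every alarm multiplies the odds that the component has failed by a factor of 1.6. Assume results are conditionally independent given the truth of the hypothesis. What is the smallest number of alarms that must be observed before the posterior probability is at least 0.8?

9

Prior odds = 0.06/0.94 = 3/47.
Likelihood ratio per alarm = 1.6.
Target odds: 0.8 ÷ 0.2 = 4.
Require 1.6ⁿ ≥ 4 ÷ (3/47) = 188/3.
1.6⁸ = 16777216/390625 falls short of 188/3 but 1.6⁹ = 134217728/1953125 reaches it, so n = 9.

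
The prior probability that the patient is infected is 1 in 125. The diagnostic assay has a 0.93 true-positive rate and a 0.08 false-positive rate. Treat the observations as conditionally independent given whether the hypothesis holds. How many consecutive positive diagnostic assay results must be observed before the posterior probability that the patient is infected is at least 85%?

Prior odds: 0.008 ÷ 0.992 = 1/124.
Likelihood ratio of a positive result = 0.93/0.08 = 11.625.
Target posterior odds = 0.85/0.15 = 17/3.
Need (1/124) × 11.625ⁿ ≥ 17/3, i.e. 11.625ⁿ ≥ 2108/3.
11.625² = 135.140625 falls short of 2108/3 but 11.625³ = 804357/512 reaches it, so n = 3.

3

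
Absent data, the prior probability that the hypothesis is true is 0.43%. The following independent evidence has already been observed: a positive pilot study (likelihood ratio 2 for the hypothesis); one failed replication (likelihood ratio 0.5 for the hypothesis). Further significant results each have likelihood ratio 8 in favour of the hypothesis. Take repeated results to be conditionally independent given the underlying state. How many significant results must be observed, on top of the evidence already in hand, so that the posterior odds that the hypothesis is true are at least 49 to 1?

5

Prior odds = 0.0043/0.9957 = 43/9957.
Combined Bayes factor of the evidence already in hand = 2 × 0.5 = 1.
Odds after that evidence = (43/9957) × 1 = 43/9957.
Target odds = 49.
Need 8ⁿ ≥ 49 ÷ (43/9957) = 487893/43.
8⁴ = 4096 falls short of 487893/43 but 8⁵ = 32768 reaches it, so n = 5.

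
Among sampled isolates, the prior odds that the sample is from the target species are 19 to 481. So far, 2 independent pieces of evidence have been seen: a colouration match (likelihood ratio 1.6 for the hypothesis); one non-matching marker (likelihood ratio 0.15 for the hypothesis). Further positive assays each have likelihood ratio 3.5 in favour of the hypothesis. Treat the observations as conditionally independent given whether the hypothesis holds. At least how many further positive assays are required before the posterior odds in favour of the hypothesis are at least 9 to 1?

Prior odds = 19/481.
Combined Bayes factor of the evidence already in hand = 1.6 × 0.15 = 0.24.
Odds after that evidence = (19/481) × 0.24 = 114/12025.
Target odds = 9.
Need 3.5ⁿ ≥ 9 ÷ (114/12025) = 36075/38.
3.5⁵ = 525.21875 falls short of 36075/38 but 3.5⁶ = 1838.265625 reaches it, so n = 6.

6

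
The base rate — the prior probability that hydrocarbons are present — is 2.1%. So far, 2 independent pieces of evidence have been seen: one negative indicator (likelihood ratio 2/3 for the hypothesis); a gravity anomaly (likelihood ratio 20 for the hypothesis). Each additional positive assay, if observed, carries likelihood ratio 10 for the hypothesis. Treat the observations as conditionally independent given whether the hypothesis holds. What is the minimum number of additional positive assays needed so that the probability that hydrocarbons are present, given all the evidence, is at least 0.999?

4

Prior odds = 0.021/0.979 = 21/979.
Combined Bayes factor of the evidence already in hand = (2/3) × 20 = 40/3.
Odds after that evidence = (21/979) × 40/3 = 280/979.
Target odds = 0.999/0.001 = 999.
Need 10ⁿ ≥ 999 ÷ (280/979) = 978021/280.
10³ = 1000 falls short of 978021/280 but 10⁴ = 10000 reaches it, so n = 4.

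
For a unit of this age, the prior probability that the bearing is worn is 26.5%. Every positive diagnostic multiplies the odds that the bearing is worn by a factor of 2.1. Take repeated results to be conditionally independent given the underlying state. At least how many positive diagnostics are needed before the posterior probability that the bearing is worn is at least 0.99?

Prior odds = 0.265/0.735 = 53/147.
Likelihood ratio per positive diagnostic = 2.1.
Target odds: 0.99 ÷ 0.01 = 99.
Require 2.1ⁿ ≥ 99 ÷ (53/147) = 14553/53.
2.1⁷ ≈180.109 falls short of 14553/53 but 2.1⁸ ≈378.229 reaches it, so n = 8.

8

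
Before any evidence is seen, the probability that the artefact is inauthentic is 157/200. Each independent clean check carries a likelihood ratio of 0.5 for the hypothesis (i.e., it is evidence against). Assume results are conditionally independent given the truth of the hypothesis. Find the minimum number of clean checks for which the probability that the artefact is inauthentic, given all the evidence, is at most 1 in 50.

Prior odds = 0.785/0.215 = 157/43.
Likelihood ratio per clean check = 0.5.
Target posterior odds = 0.02/0.98 = 1/49.
Need (157/43) × 0.5ⁿ ≤ 1/49, i.e. 0.5ⁿ ≤ 43/7693.
0.5⁷ = 0.0078125 is still above 43/7693 but 0.5⁸ = 0.00390625 is at or below it, so n = 8.

8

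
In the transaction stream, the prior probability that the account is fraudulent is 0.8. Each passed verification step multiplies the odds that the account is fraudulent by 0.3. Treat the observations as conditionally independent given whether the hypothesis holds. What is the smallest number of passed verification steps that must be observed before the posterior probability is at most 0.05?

Prior odds: 0.8 ÷ 0.2 = 4.
Likelihood ratio per passed verification step = 0.3.
Target posterior odds = 0.05/0.95 = 1/19.
Need 4 × 0.3ⁿ ≤ 1/19, i.e. 0.3ⁿ ≤ 1/76.
0.3³ = 0.027 is still above 1/76 but 0.3⁴ = 0.0081 is at or below it, so n = 4.

4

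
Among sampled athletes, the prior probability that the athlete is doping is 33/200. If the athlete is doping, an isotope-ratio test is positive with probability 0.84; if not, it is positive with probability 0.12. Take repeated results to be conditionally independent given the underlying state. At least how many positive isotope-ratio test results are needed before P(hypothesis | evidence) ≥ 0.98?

Prior odds: 0.165 ÷ 0.835 = 33/167.
Likelihood ratio of a positive = 0.84/0.12 = 7.
Target odds: 0.98 ÷ 0.02 = 49.
Need (33/167) × 7ⁿ ≥ 49, i.e. 7ⁿ ≥ 8183/33.
7² = 49 falls short of 8183/33 but 7³ = 343 reaches it, so n = 3.

3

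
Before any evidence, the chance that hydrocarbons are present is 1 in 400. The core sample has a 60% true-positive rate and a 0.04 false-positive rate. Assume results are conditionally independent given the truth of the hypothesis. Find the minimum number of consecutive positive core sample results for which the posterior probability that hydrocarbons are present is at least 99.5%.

Prior odds = 0.0025/0.9975 = 1/399.
Likelihood ratio of a positive result = 0.6/0.04 = 15.
Target odds: 0.995 ÷ 0.005 = 199.
Require 15ⁿ ≥ 199 ÷ (1/399) = 79401.
15⁴ = 50625 falls short of 79401 but 15⁵ = 759375 reaches it, so n = 5.

5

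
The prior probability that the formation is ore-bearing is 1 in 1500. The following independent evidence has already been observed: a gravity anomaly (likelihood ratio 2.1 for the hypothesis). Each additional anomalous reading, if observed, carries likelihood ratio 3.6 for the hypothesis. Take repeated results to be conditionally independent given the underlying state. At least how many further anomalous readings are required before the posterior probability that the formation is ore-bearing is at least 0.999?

11

Prior odds = (1/1500)/(1499/1500) = 1/1499.
Bayes factor of the evidence already in hand = 2.1.
Odds after that evidence = (1/1499) × 2.1 = 21/14990.
Target odds = 0.999/0.001 = 999.
Need 3.6ⁿ ≥ 999 ÷ (21/14990) = 4991670/7.
3.6¹⁰ ≈365616 falls short of 4991670/7 but 3.6¹¹ ≈1.31622e+06 reaches it, so n = 11.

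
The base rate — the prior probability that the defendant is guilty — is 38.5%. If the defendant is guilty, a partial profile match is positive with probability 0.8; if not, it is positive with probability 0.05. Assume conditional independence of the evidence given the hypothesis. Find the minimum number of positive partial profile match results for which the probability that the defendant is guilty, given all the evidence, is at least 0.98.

Prior odds: 0.385 ÷ 0.615 = 77/123.
Likelihood ratio of a positive = 0.8/0.05 = 16.
Target odds: 0.98 ÷ 0.02 = 49.
Require 16ⁿ ≥ 49 ÷ (77/123) = 861/11.
16¹ = 16 falls short of 861/11 but 16² = 256 reaches it, so n = 2.

2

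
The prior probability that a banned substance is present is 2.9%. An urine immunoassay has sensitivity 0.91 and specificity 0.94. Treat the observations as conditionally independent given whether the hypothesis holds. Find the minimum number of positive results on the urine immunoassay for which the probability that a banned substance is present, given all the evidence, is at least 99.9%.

Prior odds = 0.029/0.971 = 29/971.
False-positive rate = 1 − 0.94 = 0.06; likelihood ratio of a positive = 0.91/0.06 = 91/6.
Target odds: 0.999 ÷ 0.001 = 999.
Require (91/6)ⁿ ≥ 999 ÷ (29/971) = 970029/29.
(91/6)³ = 753571/216 falls short of 970029/29 but (91/6)⁴ = 68574961/1296 reaches it, so n = 4.

4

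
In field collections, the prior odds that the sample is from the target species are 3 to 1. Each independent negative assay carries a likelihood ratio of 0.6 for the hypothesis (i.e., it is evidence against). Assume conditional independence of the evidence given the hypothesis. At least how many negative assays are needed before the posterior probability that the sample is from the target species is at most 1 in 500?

15

Prior odds = 3.
Likelihood ratio per negative assay = 0.6.
Target odds: 0.002 ÷ 0.998 = 1/499.
Need 3 × 0.6ⁿ ≤ 1/499, i.e. 0.6ⁿ ≤ 1/1497.
0.6¹⁴ ≈0.000783642 is still above 1/1497 but 0.6¹⁵ ≈0.000470185 is at or below it, so n = 15.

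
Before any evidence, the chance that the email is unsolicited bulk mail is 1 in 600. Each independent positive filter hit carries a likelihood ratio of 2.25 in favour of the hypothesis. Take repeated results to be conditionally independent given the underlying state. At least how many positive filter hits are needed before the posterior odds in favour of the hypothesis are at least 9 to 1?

Prior odds: (1/600) ÷ (599/600) = 1/599.
Likelihood ratio per positive filter hit = 2.25.
Target odds = 9.
Require 2.25ⁿ ≥ 9 ÷ (1/599) = 5391.
2.25¹⁰ ≈3325.26 falls short of 5391 but 2.25¹¹ ≈7481.83 reaches it, so n = 11.

11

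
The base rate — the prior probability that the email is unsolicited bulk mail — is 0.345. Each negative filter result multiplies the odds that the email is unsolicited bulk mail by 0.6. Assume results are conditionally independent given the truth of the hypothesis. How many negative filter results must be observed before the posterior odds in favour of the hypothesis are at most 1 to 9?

Prior odds: 0.345 ÷ 0.655 = 69/131.
Likelihood ratio per negative filter result = 0.6.
Target odds = 1/9.
Require 0.6ⁿ ≤ 1/9 ÷ (69/131) = 131/621.
0.6³ = 0.216 is still above 131/621 but 0.6⁴ = 0.1296 is at or below it, so n = 4.

4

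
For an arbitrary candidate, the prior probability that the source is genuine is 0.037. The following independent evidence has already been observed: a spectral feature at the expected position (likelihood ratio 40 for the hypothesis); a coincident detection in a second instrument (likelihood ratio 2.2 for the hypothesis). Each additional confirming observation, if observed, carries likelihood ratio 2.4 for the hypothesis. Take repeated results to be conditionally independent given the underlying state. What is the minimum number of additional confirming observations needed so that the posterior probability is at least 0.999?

Prior odds = 0.037/0.963 = 37/963.
Combined Bayes factor of the evidence already in hand = 40 × 2.2 = 88.
Odds after that evidence = (37/963) × 88 = 3256/963.
Target odds = 0.999/0.001 = 999.
Need 2.4ⁿ ≥ 999 ÷ (3256/963) = 26001/88.
2.4⁶ = 2985984/15625 falls short of 26001/88 but 2.4⁷ = 35831808/78125 reaches it, so n = 7.

7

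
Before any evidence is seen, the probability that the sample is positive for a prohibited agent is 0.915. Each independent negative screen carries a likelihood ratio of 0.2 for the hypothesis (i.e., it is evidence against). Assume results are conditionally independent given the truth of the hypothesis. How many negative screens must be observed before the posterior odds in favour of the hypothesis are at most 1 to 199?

Prior odds = 0.915/0.085 = 183/17.
Likelihood ratio per negative screen = 0.2.
Target odds = 1/199.
Need (183/17) × 0.2ⁿ ≤ 1/199, i.e. 0.2ⁿ ≤ 17/36417.
0.2⁴ = 0.0016 is still above 17/36417 but 0.2⁵ = 0.00032 is at or below it, so n = 5.

5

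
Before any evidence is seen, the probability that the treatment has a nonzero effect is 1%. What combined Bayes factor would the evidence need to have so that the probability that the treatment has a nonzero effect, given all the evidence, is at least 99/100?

9801

Prior odds = 0.01/0.99 = 1/99.
Target odds = 0.99/0.01 = 99.
Required Bayes factor = 99 ÷ (1/99) = 9801.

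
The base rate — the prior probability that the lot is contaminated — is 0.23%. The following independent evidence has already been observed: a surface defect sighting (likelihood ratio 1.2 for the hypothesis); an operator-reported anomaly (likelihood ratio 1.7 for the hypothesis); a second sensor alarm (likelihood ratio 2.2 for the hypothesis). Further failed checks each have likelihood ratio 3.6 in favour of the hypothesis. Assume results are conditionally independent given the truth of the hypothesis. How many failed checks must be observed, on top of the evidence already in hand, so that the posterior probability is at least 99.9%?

Prior odds = 0.0023/0.9977 = 23/9977.
Combined Bayes factor of the evidence already in hand = 1.2 × 1.7 × 2.2 = 4.488.
Odds after that evidence = (23/9977) × 4.488 = 1173/113375.
Target odds = 0.999/0.001 = 999.
Need 3.6ⁿ ≥ 999 ÷ (1173/113375) = 37753875/391.
3.6⁸ ≈28211.1 falls short of 37753875/391 but 3.6⁹ ≈101560 reaches it, so n = 9.

9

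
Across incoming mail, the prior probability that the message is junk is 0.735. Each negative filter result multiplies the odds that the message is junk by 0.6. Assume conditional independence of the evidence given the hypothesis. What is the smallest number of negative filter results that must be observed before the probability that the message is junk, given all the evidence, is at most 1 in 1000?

16

Prior odds = 0.735/0.265 = 147/53.
Likelihood ratio per negative filter result = 0.6.
Target posterior odds = 0.001/0.999 = 1/999.
Require 0.6ⁿ ≤ 1/999 ÷ (147/53) = 53/146853.
0.6¹⁵ ≈0.000470185 is still above 53/146853 but 0.6¹⁶ ≈0.000282111 is at or below it, so n = 16.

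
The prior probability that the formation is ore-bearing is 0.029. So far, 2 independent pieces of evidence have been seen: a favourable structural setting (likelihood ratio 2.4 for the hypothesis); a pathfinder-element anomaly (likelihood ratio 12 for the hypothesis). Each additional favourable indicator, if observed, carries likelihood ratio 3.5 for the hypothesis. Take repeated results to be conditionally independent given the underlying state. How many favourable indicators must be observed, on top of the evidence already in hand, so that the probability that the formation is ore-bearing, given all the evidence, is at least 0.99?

Prior odds = 0.029/0.971 = 29/971.
Combined Bayes factor of the evidence already in hand = 2.4 × 12 = 28.8.
Odds after that evidence = (29/971) × 28.8 = 4176/4855.
Target odds = 0.99/0.01 = 99.
Need 3.5ⁿ ≥ 99 ÷ (4176/4855) = 53405/464.
3.5³ = 42.875 falls short of 53405/464 but 3.5⁴ = 150.0625 reaches it, so n = 4.

4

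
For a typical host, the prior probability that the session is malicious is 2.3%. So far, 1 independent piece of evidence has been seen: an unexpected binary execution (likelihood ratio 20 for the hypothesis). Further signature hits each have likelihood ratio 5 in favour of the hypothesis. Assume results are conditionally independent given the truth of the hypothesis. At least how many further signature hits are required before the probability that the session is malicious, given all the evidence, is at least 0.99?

4

Prior odds = 0.023/0.977 = 23/977.
Bayes factor of the evidence already in hand = 20.
Odds after that evidence = (23/977) × 20 = 460/977.
Target odds = 0.99/0.01 = 99.
Need 5ⁿ ≥ 99 ÷ (460/977) = 96723/460.
5³ = 125 falls short of 96723/460 but 5⁴ = 625 reaches it, so n = 4.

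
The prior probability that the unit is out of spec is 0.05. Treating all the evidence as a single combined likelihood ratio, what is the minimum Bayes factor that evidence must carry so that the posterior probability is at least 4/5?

Prior odds = 0.05/0.95 = 1/19.
Target odds = 0.8/0.2 = 4.
Required Bayes factor = 4 ÷ (1/19) = 76.

76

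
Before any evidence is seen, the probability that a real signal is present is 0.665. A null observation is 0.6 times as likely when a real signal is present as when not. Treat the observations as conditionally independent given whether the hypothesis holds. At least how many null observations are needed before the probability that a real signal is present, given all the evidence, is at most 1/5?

5

Prior odds: 0.665 ÷ 0.335 = 133/67.
Likelihood ratio per null observation = 0.6.
Target posterior odds = 0.2/0.8 = 0.25.
Need (133/67) × 0.6ⁿ ≤ 0.25, i.e. 0.6ⁿ ≤ 67/532.
0.6⁴ = 0.1296 is still above 67/532 but 0.6⁵ = 0.07776 is at or below it, so n = 5.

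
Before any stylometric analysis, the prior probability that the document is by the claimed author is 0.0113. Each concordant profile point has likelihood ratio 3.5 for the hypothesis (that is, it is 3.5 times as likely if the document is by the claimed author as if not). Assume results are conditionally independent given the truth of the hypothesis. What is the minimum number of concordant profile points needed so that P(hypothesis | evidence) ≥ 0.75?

5

Prior odds = 0.0113/0.9887 = 113/9887.
Likelihood ratio per concordant profile point = 3.5.
Target odds: 0.75 ÷ 0.25 = 3.
Require 3.5ⁿ ≥ 3 ÷ (113/9887) = 29661/113.
3.5⁴ = 150.0625 falls short of 29661/113 but 3.5⁵ = 525.21875 reaches it, so n = 5.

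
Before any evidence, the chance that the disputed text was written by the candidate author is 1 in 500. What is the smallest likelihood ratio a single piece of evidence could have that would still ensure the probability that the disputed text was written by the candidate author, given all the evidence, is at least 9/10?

Prior odds = 0.002/0.998 = 1/499.
Target odds = 0.9/0.1 = 9.
Required Bayes factor = 9 ÷ (1/499) = 4491.

4491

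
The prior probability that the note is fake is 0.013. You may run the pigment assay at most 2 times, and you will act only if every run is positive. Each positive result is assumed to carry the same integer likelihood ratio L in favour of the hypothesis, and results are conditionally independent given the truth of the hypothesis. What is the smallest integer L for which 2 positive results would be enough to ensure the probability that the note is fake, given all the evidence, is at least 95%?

Prior odds = 0.013/0.987 = 13/987.
Target odds = 0.95/0.05 = 19.
Need L² ≥ 19 ÷ (13/987) = 18753/13.
37² = 1369 < 18753/13 ≤ 1444 = 38², so L = 38.

38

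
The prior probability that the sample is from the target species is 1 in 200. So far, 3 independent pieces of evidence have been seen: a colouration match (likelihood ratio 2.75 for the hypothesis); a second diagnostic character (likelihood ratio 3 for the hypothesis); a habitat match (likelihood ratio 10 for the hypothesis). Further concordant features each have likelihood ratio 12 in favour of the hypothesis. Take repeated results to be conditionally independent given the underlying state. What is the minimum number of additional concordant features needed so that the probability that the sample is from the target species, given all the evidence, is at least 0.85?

Prior odds = 0.005/0.995 = 1/199.
Combined Bayes factor of the evidence already in hand = 2.75 × 3 × 10 = 82.5.
Odds after that evidence = (1/199) × 82.5 = 165/398.
Target odds = 0.85/0.15 = 17/3.
Need 12ⁿ ≥ 17/3 ÷ (165/398) = 6766/495.
12¹ = 12 falls short of 6766/495 but 12² = 144 reaches it, so n = 2.

2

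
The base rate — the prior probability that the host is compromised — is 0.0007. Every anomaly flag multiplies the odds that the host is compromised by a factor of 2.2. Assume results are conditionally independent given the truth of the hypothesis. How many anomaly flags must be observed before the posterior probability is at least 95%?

Prior odds = 0.0007/0.9993 = 7/9993.
Likelihood ratio per anomaly flag = 2.2.
Target odds: 0.95 ÷ 0.05 = 19.
Require 2.2ⁿ ≥ 19 ÷ (7/9993) = 189867/7.
2.2¹² ≈12855 falls short of 189867/7 but 2.2¹³ ≈28281 reaches it, so n = 13.

13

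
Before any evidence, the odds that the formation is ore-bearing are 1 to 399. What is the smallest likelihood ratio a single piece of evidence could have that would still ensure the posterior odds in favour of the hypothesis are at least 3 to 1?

1197

Prior odds = 1/399.
Target odds = 3.
Required Bayes factor = 3 ÷ (1/399) = 1197.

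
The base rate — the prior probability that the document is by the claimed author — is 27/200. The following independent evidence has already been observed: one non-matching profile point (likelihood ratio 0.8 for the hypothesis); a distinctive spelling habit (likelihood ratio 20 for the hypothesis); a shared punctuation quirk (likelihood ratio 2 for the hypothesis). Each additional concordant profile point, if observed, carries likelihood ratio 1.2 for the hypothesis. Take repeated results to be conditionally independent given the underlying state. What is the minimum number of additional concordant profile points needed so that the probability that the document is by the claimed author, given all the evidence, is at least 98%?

13

Prior odds = 0.135/0.865 = 27/173.
Combined Bayes factor of the evidence already in hand = 0.8 × 20 × 2 = 32.
Odds after that evidence = (27/173) × 32 = 864/173.
Target odds = 0.98/0.02 = 49.
Need 1.2ⁿ ≥ 49 ÷ (864/173) = 8477/864.
1.2¹² ≈8.9161 falls short of 8477/864 but 1.2¹³ ≈10.6993 reaches it, so n = 13.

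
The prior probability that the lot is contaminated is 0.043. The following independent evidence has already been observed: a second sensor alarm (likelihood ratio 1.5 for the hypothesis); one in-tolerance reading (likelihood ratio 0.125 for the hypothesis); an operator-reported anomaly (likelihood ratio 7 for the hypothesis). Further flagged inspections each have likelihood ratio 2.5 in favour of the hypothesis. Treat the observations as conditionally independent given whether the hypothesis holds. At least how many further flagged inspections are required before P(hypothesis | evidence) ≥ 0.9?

6

Prior odds = 0.043/0.957 = 43/957.
Combined Bayes factor of the evidence already in hand = 1.5 × 0.125 × 7 = 1.3125.
Odds after that evidence = (43/957) × 1.3125 = 301/5104.
Target odds = 0.9/0.1 = 9.
Need 2.5ⁿ ≥ 9 ÷ (301/5104) = 45936/301.
2.5⁵ = 97.65625 falls short of 45936/301 but 2.5⁶ = 244.140625 reaches it, so n = 6.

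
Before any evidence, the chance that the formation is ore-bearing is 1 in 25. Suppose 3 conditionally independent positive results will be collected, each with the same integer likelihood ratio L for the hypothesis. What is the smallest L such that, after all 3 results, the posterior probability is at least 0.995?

17

Prior odds = 0.04/0.96 = 1/24.
Target odds = 0.995/0.005 = 199.
Need L³ ≥ 199 ÷ (1/24) = 4776.
16³ = 4096 < 4776 ≤ 4913 = 17³, so L = 17.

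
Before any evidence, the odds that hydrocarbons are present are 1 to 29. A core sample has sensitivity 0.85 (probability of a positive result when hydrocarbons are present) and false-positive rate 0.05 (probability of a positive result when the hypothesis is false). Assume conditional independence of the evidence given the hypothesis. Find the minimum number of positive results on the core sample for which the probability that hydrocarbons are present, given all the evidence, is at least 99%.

Prior odds = 1/29.
Likelihood ratio of a positive result = 0.85/0.05 = 17.
Target odds: 0.99 ÷ 0.01 = 99.
Require 17ⁿ ≥ 99 ÷ (1/29) = 2871.
17² = 289 falls short of 2871 but 17³ = 4913 reaches it, so n = 3.

3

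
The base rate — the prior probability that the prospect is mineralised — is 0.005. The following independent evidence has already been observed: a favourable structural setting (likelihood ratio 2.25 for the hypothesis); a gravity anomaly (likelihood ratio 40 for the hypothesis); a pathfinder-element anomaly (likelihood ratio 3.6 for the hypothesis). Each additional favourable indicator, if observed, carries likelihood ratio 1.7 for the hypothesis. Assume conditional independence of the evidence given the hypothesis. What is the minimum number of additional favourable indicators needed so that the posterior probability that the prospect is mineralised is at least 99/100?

Prior odds = 0.005/0.995 = 1/199.
Combined Bayes factor of the evidence already in hand = 2.25 × 40 × 3.6 = 324.
Odds after that evidence = (1/199) × 324 = 324/199.
Target odds = 0.99/0.01 = 99.
Need 1.7ⁿ ≥ 99 ÷ (324/199) = 2189/36.
1.7⁷ = 410338673/10000000 falls short of 2189/36 but 1.7⁸ ≈69.7576 reaches it, so n = 8.

8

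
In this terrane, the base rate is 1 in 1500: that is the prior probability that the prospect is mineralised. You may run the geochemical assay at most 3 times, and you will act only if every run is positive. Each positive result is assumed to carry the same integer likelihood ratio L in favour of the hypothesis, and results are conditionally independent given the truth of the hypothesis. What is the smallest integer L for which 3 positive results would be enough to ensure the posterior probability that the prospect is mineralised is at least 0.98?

Prior odds = (1/1500)/(1499/1500) = 1/1499.
Target odds = 0.98/0.02 = 49.
Need L³ ≥ 49 ÷ (1/1499) = 73451.
41³ = 68921 < 73451 ≤ 74088 = 42³, so L = 42.

42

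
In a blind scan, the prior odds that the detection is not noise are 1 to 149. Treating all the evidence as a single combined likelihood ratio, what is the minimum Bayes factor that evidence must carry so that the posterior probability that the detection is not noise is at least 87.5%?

1043

Prior odds = 1/149.
Target odds = 0.875/0.125 = 7.
Required Bayes factor = 7 ÷ (1/149) = 1043.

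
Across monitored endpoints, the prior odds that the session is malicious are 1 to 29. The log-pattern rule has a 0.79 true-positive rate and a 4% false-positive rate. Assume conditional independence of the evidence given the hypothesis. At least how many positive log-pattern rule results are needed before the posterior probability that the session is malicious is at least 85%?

Prior odds = 1/29.
Likelihood ratio of a positive result = 0.79/0.04 = 19.75.
Target odds: 0.85 ÷ 0.15 = 17/3.
Require 19.75ⁿ ≥ 17/3 ÷ (1/29) = 493/3.
19.75¹ = 19.75 falls short of 493/3 but 19.75² = 390.0625 reaches it, so n = 2.

2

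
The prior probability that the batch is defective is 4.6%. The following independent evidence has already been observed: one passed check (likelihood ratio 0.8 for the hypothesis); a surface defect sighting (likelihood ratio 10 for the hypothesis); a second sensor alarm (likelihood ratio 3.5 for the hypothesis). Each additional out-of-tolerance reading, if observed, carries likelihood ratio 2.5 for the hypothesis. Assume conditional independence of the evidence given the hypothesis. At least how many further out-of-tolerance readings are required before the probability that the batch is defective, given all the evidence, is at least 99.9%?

Prior odds = 0.046/0.954 = 23/477.
Combined Bayes factor of the evidence already in hand = 0.8 × 10 × 3.5 = 28.
Odds after that evidence = (23/477) × 28 = 644/477.
Target odds = 0.999/0.001 = 999.
Need 2.5ⁿ ≥ 999 ÷ (644/477) = 476523/644.
2.5⁷ = 610.3515625 falls short of 476523/644 but 2.5⁸ = 390625/256 reaches it, so n = 8.

8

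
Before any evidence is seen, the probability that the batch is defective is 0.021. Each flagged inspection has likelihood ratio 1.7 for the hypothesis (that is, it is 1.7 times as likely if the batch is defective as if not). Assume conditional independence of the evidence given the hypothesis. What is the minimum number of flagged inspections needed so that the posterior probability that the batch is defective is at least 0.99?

16

Prior odds: 0.021 ÷ 0.979 = 21/979.
Likelihood ratio per flagged inspection = 1.7.
Target posterior odds = 0.99/0.01 = 99.
Need (21/979) × 1.7ⁿ ≥ 99, i.e. 1.7ⁿ ≥ 32307/7.
1.7¹⁵ ≈2862.42 falls short of 32307/7 but 1.7¹⁶ ≈4866.12 reaches it, so n = 16.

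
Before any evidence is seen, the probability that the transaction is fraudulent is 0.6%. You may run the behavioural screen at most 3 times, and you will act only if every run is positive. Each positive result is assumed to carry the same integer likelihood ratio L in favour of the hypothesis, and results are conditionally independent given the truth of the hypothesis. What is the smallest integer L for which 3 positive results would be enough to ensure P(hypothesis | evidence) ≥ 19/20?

15

Prior odds = 0.006/0.994 = 3/497.
Target odds = 0.95/0.05 = 19.
Need L³ ≥ 19 ÷ (3/497) = 9443/3.
14³ = 2744 < 9443/3 ≤ 3375 = 15³, so L = 15.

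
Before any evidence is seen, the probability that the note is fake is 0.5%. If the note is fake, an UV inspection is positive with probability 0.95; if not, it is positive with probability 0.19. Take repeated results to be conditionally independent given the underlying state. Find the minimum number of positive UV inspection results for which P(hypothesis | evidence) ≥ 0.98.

Prior odds = 0.005/0.995 = 1/199.
Likelihood ratio of a positive = 0.95/0.19 = 5.
Target odds: 0.98 ÷ 0.02 = 49.
Need (1/199) × 5ⁿ ≥ 49, i.e. 5ⁿ ≥ 9751.
5⁵ = 3125 falls short of 9751 but 5⁶ = 15625 reaches it, so n = 6.

6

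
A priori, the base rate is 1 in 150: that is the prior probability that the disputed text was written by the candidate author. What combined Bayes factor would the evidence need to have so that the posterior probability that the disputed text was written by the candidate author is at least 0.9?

1341

Prior odds = (1/150)/(149/150) = 1/149.
Target odds = 0.9/0.1 = 9.
Required Bayes factor = 9 ÷ (1/149) = 1341.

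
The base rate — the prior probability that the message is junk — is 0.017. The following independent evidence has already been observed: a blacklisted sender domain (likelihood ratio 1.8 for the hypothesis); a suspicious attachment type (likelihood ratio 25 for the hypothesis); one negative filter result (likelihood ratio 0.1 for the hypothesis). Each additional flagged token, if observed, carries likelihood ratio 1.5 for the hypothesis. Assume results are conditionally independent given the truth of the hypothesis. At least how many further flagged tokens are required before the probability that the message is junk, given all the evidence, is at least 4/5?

Prior odds = 0.017/0.983 = 17/983.
Combined Bayes factor of the evidence already in hand = 1.8 × 25 × 0.1 = 4.5.
Odds after that evidence = (17/983) × 4.5 = 153/1966.
Target odds = 0.8/0.2 = 4.
Need 1.5ⁿ ≥ 4 ÷ (153/1966) = 7864/153.
1.5⁹ = 19683/512 falls short of 7864/153 but 1.5¹⁰ = 59049/1024 reaches it, so n = 10.

10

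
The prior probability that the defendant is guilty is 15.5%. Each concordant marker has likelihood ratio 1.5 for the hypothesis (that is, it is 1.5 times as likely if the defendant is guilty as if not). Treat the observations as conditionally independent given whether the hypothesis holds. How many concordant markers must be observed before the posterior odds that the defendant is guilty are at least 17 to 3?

Prior odds = 0.155/0.845 = 31/169.
Likelihood ratio per concordant marker = 1.5.
Target odds = 17/3.
Require 1.5ⁿ ≥ 17/3 ÷ (31/169) = 2873/93.
1.5⁸ = 25.62890625 falls short of 2873/93 but 1.5⁹ = 19683/512 reaches it, so n = 9.

9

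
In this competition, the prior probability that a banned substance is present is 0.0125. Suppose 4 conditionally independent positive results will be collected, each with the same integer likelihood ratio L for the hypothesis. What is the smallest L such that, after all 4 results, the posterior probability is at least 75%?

Prior odds = 0.0125/0.9875 = 1/79.
Target odds = 0.75/0.25 = 3.
Need L⁴ ≥ 3 ÷ (1/79) = 237.
3⁴ = 81 < 237 ≤ 256 = 4⁴, so L = 4.

4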